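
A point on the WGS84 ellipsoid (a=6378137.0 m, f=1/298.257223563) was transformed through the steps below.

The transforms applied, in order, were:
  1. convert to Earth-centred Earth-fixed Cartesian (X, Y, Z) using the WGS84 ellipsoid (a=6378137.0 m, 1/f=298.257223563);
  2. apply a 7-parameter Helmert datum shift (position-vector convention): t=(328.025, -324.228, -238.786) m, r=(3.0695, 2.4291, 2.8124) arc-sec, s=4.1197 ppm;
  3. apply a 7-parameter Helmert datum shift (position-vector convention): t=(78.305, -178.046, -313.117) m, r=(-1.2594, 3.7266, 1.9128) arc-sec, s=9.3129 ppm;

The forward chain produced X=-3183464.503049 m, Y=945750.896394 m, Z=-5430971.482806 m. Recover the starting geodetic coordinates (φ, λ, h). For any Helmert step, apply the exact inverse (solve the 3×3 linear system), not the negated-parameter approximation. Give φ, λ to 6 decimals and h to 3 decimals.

φ=-58.720744°, λ=163.446618°, h=3042.179 m

start: X=-3183464.5030, Y=945750.8964, Z=-5430971.4828 m
→ Helmert⁻¹: X=-3183406.2716, Y=945982.8127, Z=-5430659.5300
→ Helmert⁻¹: X=-3183644.3261, Y=946265.7384, Z=-5430449.9466
→ geod (Bowring, a=6378137.000): φ=-58.72074400°, λ=163.44661800°, h=3042.1790 m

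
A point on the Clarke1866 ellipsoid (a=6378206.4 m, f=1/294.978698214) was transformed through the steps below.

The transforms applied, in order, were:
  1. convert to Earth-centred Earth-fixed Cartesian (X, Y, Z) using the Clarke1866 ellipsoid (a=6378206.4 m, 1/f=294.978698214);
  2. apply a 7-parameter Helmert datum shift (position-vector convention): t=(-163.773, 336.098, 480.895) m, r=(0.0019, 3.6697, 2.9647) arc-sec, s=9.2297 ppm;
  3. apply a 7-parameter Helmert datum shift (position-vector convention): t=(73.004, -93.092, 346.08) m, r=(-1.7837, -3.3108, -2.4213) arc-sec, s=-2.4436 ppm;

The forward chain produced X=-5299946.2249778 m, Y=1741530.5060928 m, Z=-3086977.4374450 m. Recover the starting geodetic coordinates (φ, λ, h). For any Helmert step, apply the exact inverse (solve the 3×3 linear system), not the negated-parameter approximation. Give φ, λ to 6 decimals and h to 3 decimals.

start: X=-5299946.2250, Y=1741530.5061, Z=-3086977.4374 m
→ Helmert⁻¹: X=-5300102.1781, Y=1741592.3343, Z=-3087230.9280
→ Helmert⁻¹: X=-5299809.5250, Y=1741316.3124, Z=-3087777.6306
→ geod (Bowring, a=6378206.400): φ=-29.13004000°, λ=161.81143900°, h=2975.1830 m

φ=-29.130040°, λ=161.811439°, h=2975.183 m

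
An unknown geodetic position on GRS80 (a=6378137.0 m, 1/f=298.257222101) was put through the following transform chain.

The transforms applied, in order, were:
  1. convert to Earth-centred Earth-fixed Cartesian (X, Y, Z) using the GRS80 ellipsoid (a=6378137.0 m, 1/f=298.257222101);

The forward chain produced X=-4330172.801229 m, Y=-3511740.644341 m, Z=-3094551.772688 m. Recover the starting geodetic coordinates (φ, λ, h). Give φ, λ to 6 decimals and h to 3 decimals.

start: X=-4330172.8012, Y=-3511740.6443, Z=-3094551.7727 m
→ geod (Bowring, a=6378137.000): φ=-29.19631400°, λ=-140.95818300°, h=3357.6880 m

φ=-29.196314°, λ=-140.958183°, h=3357.688 m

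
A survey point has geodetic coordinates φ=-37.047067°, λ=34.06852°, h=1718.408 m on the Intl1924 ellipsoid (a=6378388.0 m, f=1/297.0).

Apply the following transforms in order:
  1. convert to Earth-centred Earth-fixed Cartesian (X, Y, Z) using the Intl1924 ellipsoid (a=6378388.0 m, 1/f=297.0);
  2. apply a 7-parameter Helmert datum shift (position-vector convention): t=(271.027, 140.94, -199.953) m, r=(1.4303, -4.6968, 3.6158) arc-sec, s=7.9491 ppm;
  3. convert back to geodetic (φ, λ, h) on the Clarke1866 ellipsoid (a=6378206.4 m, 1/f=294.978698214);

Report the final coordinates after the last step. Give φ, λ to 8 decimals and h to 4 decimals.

φ=-37.04681884°, λ=34.06882899°, h=2365.9415 m

start: φ=-37.047067°, λ=34.068520°, h=1718.408 m
→ ECEF (a=6378388.000, f=1/297.0): X=4223390.9309, Y=2856067.7391, Z=-3822659.9712
→ Helmert 7p (PV): X=4223732.5085, Y=2856331.9261, Z=-3822774.3354
→ geod (Bowring, a=6378206.400): φ=-37.04681884°, λ=34.06882899°, h=2365.9415 m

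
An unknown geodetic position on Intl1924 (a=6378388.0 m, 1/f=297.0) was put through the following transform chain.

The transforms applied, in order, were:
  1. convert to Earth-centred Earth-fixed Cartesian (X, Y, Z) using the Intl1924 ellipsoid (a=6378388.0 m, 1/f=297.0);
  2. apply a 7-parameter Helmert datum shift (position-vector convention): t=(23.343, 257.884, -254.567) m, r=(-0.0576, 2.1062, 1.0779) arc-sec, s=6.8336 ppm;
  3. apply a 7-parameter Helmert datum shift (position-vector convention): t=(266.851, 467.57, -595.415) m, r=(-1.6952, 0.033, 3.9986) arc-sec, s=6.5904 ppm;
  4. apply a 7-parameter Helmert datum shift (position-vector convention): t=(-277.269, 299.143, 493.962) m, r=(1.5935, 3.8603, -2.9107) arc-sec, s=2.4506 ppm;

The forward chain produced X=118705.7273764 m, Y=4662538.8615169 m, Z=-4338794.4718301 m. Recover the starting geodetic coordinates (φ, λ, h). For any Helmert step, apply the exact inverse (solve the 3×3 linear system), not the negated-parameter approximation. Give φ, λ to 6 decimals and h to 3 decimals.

φ=-43.127526°, λ=88.539283°, h=635.202 m

start: X=118705.7274, Y=4662538.8615, Z=-4338794.4718 m
→ Helmert⁻¹: X=118998.1257, Y=4662196.4491, Z=-4339311.5907
→ Helmert⁻¹: X=118821.5576, Y=4661731.5107, Z=-4338649.2503
→ Helmert⁻¹: X=118866.0622, Y=4661442.3626, Z=-4338362.5212
→ geod (Bowring, a=6378388.000): φ=-43.12752600°, λ=88.53928300°, h=635.2020 m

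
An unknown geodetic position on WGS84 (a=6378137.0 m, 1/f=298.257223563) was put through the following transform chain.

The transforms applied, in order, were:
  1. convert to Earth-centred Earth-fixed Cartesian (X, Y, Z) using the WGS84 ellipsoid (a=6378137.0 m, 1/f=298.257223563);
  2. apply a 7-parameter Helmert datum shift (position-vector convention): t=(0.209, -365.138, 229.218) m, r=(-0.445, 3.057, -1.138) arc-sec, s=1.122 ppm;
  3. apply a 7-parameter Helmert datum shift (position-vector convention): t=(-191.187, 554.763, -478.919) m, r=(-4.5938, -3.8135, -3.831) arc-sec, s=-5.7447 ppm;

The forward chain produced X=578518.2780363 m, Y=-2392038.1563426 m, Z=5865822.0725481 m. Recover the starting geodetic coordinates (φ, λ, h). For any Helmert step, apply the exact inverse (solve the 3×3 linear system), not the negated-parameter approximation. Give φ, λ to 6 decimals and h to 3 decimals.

φ=67.374054°, λ=-76.399631°, h=1571.588 m

start: X=578518.2780, Y=-2392038.1563, Z=5865822.0725 m
→ Helmert⁻¹: X=578865.6880, Y=-2392726.5626, Z=5866270.7003
→ Helmert⁻¹: X=578791.0895, Y=-2392368.2026, Z=5866038.3174
→ geod (Bowring, a=6378137.000): φ=67.37405400°, λ=-76.39963100°, h=1571.5880 m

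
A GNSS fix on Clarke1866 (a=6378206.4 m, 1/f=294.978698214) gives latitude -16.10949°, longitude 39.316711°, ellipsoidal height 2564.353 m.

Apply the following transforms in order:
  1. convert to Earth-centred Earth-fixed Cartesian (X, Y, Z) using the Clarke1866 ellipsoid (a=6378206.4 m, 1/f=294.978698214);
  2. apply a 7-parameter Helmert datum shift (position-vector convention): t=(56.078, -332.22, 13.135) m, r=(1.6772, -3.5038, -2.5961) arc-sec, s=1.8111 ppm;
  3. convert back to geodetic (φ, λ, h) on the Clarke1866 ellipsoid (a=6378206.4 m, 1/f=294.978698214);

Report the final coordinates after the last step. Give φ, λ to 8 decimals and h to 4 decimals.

φ=-16.10874043°, λ=39.31318264°, h=2411.5129 m

start: φ=-16.109490°, λ=39.316711°, h=2564.353 m
→ ECEF (a=6378206.400, f=1/294.978698214): X=4743912.5689, Y=3885158.5407, Z=-1758975.7446
→ Helmert 7p (PV): X=4744056.0178, Y=3884787.9517, Z=-1758853.6193
→ geod (Bowring, a=6378206.400): φ=-16.10874043°, λ=39.31318264°, h=2411.5129 m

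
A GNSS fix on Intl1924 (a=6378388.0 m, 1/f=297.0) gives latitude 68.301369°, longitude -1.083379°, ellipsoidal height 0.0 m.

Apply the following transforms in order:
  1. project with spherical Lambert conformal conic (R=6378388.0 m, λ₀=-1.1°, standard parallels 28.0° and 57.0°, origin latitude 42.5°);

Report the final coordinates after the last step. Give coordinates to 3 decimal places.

start: φ=68.301369°, λ=-1.083379°, h=0.000 m
→ lcc (R=6378388.0, λ₀=-1.1°): E=748.4917, N=2886771.0615

E=748.492 m, N=2886771.061 m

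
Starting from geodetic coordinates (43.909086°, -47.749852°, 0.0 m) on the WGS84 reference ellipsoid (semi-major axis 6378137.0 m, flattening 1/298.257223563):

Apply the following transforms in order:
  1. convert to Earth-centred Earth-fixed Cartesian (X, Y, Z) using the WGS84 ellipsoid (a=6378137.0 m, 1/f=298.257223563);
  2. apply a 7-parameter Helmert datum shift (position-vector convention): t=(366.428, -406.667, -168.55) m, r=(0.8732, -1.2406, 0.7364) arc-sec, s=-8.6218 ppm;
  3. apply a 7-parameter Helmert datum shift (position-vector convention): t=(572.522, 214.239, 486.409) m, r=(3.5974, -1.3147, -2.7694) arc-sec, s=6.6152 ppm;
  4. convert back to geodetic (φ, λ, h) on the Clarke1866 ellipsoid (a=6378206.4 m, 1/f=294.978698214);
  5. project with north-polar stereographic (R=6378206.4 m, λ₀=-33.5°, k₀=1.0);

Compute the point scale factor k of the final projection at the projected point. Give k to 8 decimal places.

1.18098430

start: φ=43.909086°, λ=-47.749852°, h=0.000 m
→ ECEF (a=6378137.000, f=1/298.257223563): X=3094568.7836, Y=-3406836.8581, Z=4400819.5814
→ Helmert 7p (PV): X=3094894.2248, Y=-3407221.7342, Z=4400617.2785
→ Helmert 7p (PV): X=3095413.4239, Y=-3407148.3386, Z=4401093.1003
→ geod (Bowring, a=6378206.400): φ=43.90801510°, λ=-47.74467682°, h=809.7847 m
→ into stereo (λ₀=-33.5°): φ=43.90801510°, λ−λ₀=-14.24467682°
scale k = 1.18098430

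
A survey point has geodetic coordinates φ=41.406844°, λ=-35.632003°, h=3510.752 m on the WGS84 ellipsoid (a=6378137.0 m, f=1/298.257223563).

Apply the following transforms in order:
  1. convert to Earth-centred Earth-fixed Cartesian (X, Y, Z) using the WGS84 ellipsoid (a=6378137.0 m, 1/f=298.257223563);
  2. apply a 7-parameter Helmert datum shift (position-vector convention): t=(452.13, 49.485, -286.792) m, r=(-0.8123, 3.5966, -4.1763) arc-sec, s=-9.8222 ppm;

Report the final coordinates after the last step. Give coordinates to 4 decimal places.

X=3896437.7273 m, Y=-2792545.4858 m, Z=4198354.9242 m

start: φ=41.406844°, λ=-35.632003°, h=3510.752 m
→ ECEF (a=6378137.000, f=1/298.257223563): X=3896007.1939, Y=-2792560.0522, Z=4198739.8930
→ Helmert 7p (PV): X=3896437.7273, Y=-2792545.4858, Z=4198354.9242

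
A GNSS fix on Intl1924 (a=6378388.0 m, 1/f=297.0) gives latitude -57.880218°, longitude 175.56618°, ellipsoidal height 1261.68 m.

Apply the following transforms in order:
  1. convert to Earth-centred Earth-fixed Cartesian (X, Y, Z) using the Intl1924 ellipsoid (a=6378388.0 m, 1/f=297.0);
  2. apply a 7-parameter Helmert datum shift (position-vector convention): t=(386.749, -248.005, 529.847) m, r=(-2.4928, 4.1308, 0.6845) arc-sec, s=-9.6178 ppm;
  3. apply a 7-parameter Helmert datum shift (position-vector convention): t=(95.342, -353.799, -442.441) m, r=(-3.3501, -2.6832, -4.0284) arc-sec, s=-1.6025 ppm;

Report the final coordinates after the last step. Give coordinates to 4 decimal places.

start: φ=-57.880218°, λ=175.566180°, h=1261.680 m
→ ECEF (a=6378388.000, f=1/297.0): X=-3390033.1928, Y=262861.8132, Z=-5379838.1735
→ Helmert 7p (PV): X=-3389722.4507, Y=262535.0131, Z=-5379191.8706
→ Helmert 7p (PV): X=-3389546.5741, Y=262159.6281, Z=-5379674.0507

X=-3389546.5741 m, Y=262159.6281 m, Z=-5379674.0507 m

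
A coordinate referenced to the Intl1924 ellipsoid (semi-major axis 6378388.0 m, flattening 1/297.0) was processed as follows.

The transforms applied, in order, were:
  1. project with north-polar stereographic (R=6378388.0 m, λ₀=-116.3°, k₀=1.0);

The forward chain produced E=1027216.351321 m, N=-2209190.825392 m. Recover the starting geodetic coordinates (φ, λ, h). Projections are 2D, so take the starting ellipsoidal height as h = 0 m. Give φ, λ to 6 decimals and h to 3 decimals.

start: E=1027216.3513, N=-2209190.8254 m
→ stereo⁻¹: φ=68.37535500°, λ=-91.36279600°

φ=68.375355°, λ=-91.362796°, h=0.000 m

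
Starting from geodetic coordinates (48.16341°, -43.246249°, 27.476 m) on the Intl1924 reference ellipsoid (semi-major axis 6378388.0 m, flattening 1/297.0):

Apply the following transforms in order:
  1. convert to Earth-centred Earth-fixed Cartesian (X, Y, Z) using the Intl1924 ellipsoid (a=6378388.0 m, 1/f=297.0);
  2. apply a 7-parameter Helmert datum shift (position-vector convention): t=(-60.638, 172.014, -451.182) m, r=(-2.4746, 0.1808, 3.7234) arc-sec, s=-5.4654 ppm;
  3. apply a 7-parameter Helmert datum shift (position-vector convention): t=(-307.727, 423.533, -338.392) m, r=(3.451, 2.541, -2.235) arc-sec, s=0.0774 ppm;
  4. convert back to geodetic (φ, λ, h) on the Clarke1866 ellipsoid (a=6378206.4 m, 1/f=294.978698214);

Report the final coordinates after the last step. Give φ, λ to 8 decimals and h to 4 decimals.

φ=48.16378100°, λ=-43.24304076°, h=-783.6779 m

start: φ=48.163410°, λ=-43.246249°, h=27.476 m
→ ECEF (a=6378388.000, f=1/297.0): X=3104812.2085, Y=-2920332.5674, Z=4729124.2275
→ Helmert 7p (PV): X=3104791.4630, Y=-2920031.8103, Z=4728679.5131
→ Helmert 7p (PV): X=3104510.5892, Y=-2919721.2607, Z=4728254.3839
→ geod (Bowring, a=6378206.400): φ=48.16378100°, λ=-43.24304076°, h=-783.6779 m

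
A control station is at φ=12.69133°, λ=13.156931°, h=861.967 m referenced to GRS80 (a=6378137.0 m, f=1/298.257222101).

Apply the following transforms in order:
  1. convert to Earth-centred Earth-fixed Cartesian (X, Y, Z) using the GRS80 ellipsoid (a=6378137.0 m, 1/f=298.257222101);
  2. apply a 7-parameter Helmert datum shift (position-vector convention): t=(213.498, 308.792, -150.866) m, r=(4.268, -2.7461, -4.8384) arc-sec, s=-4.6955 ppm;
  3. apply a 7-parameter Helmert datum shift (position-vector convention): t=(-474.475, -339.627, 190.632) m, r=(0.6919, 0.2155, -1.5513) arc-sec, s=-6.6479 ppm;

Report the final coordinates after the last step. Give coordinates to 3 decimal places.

start: φ=12.691330°, λ=13.156931°, h=861.967 m
→ ECEF (a=6378137.000, f=1/298.257222101): X=6060769.2640, Y=1416734.9585, Z=1392301.3498
→ Helmert 7p (PV): X=6060968.9999, Y=1416866.1209, Z=1392253.9505
→ Helmert 7p (PV): X=6060466.3429, Y=1416466.8208, Z=1392433.7474

X=6060466.343 m, Y=1416466.821 m, Z=1392433.747 m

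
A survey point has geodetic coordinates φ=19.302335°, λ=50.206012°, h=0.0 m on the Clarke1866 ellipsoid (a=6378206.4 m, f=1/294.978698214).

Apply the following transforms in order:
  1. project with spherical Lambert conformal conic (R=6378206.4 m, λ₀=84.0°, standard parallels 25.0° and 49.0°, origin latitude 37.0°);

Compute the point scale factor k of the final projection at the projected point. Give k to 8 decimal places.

start: φ=19.302335°, λ=50.206012°, h=0.000 m
→ into lcc (λ₀=84.0°): φ=19.30233500°, λ−λ₀=-33.79398800°
scale k = 1.02491831

1.02491831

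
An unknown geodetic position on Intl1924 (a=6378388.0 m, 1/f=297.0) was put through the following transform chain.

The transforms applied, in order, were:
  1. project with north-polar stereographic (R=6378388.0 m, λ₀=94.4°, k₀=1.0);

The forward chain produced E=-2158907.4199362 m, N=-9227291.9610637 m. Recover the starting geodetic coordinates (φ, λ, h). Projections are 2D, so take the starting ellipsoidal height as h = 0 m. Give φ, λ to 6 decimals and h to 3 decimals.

φ=16.785709°, λ=81.231400°, h=0.000 m

start: E=-2158907.4199, N=-9227291.9611 m
→ stereo⁻¹: φ=16.78570900°, λ=81.23140000°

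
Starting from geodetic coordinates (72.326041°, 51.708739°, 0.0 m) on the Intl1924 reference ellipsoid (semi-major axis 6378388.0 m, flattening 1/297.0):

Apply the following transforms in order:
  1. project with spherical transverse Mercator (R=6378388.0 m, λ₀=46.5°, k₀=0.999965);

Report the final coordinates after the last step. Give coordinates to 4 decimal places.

start: φ=72.326041°, λ=51.708739°, h=0.000 m
→ tm (R=6378388.0, λ₀=46.5°): E=175840.6026, N=8058954.8490

E=175840.6026 m, N=8058954.8490 m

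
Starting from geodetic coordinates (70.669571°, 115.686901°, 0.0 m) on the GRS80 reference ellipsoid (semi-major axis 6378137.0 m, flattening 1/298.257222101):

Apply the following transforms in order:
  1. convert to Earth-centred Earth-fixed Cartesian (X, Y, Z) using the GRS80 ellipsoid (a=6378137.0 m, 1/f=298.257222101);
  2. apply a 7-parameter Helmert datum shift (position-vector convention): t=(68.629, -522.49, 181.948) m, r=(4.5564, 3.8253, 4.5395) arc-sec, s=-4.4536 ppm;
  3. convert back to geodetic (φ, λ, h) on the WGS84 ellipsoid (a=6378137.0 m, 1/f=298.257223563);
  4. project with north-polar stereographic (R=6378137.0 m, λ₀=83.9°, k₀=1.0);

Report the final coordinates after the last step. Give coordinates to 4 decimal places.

start: φ=70.669571°, λ=115.686901°, h=0.000 m
→ ECEF (a=6378137.000, f=1/298.257222101): X=-917873.0685, Y=1908315.7330, Z=5996178.6787
→ Helmert 7p (PV): X=-917731.1478, Y=1907632.0883, Z=5996393.0991
→ geod (Bowring, a=6378137.000): φ=70.67593804°, λ=115.69145976°, h=-21.9221 m
→ stereo (R=6378137.0, λ₀=83.9°): E=1144151.8926, N=-1845942.4025

E=1144151.8926 m, N=-1845942.4025 m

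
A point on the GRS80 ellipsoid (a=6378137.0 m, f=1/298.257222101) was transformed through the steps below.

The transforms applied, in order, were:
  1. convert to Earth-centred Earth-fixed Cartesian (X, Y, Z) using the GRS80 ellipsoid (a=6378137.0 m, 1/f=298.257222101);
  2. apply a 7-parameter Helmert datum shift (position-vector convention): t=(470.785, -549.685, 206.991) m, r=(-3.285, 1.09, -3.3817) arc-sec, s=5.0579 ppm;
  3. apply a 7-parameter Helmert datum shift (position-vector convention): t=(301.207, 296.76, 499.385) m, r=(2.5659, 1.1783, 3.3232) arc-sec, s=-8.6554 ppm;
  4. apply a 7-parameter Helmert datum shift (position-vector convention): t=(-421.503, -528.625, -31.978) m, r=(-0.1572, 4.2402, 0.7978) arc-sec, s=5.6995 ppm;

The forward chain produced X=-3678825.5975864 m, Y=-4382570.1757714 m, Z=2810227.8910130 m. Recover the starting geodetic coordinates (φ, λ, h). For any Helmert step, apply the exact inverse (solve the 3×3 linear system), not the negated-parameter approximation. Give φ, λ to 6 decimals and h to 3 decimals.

φ=26.304359°, λ=-130.019364°, h=187.276 m

start: X=-3678825.5976, Y=-4382570.1758, Z=2810227.8910 m
→ Helmert⁻¹: X=-3678457.8473, Y=-4382004.4895, Z=2810164.8941
→ Helmert⁻¹: X=-3678877.5502, Y=-4382244.9563, Z=2809723.3267
→ Helmert⁻¹: X=-3679272.7328, Y=-4381778.1738, Z=2809412.8977
→ geod (Bowring, a=6378137.000): φ=26.30435900°, λ=-130.01936400°, h=187.2760 m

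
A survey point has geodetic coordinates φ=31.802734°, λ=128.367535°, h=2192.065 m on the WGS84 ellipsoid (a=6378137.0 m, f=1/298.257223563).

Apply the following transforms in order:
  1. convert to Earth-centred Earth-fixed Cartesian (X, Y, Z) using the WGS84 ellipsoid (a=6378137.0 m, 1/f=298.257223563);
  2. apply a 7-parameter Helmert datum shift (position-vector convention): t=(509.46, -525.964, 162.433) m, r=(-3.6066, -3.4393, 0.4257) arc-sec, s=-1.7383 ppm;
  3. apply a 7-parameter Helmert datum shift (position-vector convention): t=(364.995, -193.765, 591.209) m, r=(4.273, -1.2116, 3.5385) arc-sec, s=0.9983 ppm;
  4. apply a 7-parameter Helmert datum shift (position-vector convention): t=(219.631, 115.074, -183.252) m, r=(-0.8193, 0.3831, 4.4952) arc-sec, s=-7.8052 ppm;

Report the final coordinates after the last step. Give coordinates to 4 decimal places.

start: φ=31.802734°, λ=128.367535°, h=2192.065 m
→ ECEF (a=6378137.000, f=1/298.257223563): X=-3368856.8780, Y=4255390.5897, Z=3343016.6439
→ Helmert 7p (PV): X=-3368406.0864, Y=4254908.7293, Z=3343042.6863
→ Helmert 7p (PV): X=-3368137.0847, Y=4254592.1716, Z=3343705.5917
→ Helmert 7p (PV): X=-3367977.6755, Y=4254613.9166, Z=3343485.5977

X=-3367977.6755 m, Y=4254613.9166 m, Z=3343485.5977 m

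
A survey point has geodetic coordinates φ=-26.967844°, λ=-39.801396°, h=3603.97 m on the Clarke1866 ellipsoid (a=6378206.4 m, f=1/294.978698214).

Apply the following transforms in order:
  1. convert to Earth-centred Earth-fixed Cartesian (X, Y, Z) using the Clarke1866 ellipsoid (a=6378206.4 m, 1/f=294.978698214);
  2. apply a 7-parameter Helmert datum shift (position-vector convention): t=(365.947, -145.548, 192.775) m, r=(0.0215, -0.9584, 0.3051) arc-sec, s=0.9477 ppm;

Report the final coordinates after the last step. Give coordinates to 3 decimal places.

X=4373231.954 m, Y=-3643638.262 m, Z=-2876303.131 m

start: φ=-26.967844°, λ=-39.801396°, h=3603.970 m
→ ECEF (a=6378206.400, f=1/294.978698214): X=4372843.1079, Y=-3643496.0295, Z=-2876513.1186
→ Helmert 7p (PV): X=4373231.9540, Y=-3643638.2624, Z=-2876303.1312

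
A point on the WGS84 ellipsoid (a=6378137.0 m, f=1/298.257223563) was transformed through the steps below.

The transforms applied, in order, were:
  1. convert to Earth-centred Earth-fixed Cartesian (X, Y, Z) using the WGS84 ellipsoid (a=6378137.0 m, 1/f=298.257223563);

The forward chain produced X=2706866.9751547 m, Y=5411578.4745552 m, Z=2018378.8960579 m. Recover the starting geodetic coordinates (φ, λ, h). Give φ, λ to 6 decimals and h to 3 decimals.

start: X=2706866.9752, Y=5411578.4746, Z=2018378.8961 m
→ geod (Bowring, a=6378137.000): φ=18.56302100°, λ=63.42582100°, h=2584.6130 m

φ=18.563021°, λ=63.425821°, h=2584.613 m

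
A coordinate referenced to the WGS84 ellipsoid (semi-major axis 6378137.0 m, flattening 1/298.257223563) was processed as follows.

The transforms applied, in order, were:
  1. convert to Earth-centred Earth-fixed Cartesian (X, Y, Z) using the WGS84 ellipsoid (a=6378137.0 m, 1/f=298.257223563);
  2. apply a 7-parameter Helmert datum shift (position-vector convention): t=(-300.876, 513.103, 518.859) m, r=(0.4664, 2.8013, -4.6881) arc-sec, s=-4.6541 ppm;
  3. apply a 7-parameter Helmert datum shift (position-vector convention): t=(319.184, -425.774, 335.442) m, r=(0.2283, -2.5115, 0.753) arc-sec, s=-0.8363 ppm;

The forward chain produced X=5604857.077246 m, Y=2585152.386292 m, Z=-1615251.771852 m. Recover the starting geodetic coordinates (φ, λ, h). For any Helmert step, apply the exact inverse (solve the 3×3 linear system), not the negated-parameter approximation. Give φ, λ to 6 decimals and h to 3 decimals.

start: X=5604857.0772, Y=2585152.3863, Z=-1615251.7719 m
→ Helmert⁻¹: X=5604532.3469, Y=2585558.0742, Z=-1615659.6681
→ Helmert⁻¹: X=5604822.4996, Y=2585180.7375, Z=-1616115.7749
→ geod (Bowring, a=6378137.000): φ=-14.76712100°, λ=24.76114600°, h=3603.9310 m

φ=-14.767121°, λ=24.761146°, h=3603.931 m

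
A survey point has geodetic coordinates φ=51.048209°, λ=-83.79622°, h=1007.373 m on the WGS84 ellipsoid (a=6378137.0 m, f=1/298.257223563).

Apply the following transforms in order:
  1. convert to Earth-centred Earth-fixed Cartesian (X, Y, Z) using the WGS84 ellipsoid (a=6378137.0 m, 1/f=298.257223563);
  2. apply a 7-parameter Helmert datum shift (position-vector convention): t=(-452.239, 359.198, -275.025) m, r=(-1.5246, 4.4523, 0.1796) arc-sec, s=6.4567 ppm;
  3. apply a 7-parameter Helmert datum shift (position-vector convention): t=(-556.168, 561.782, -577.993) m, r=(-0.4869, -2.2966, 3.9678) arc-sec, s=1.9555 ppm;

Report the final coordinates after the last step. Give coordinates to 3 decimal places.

X=433385.559 m, Y=-3994017.350 m, Z=4936924.375 m

start: φ=51.048209°, λ=-83.796220°, h=1007.373 m
→ ECEF (a=6378137.000, f=1/298.257223563): X=434258.3860, Y=-3994961.6020, Z=4937701.4404
→ Helmert 7p (PV): X=433919.0121, Y=-3994591.3230, Z=4937478.4518
→ Helmert 7p (PV): X=433385.5594, Y=-3994017.3502, Z=4936924.3749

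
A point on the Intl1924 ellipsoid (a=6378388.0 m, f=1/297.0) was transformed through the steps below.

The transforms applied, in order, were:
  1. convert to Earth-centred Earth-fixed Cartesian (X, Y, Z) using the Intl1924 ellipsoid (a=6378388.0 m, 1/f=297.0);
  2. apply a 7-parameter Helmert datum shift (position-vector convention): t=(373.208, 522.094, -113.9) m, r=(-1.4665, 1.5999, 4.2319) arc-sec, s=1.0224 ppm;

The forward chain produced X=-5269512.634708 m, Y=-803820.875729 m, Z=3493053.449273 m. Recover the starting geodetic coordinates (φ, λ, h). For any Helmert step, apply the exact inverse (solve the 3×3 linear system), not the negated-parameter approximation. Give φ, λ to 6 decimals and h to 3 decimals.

φ=33.412325°, λ=-171.322872°, h=1530.796 m

start: X=-5269512.6347, Y=-803820.8757, Z=3493053.4493 m
→ Helmert⁻¹: X=-5269924.0501, Y=-804258.8606, Z=3493117.1834
→ geod (Bowring, a=6378388.000): φ=33.41232500°, λ=-171.32287200°, h=1530.7960 m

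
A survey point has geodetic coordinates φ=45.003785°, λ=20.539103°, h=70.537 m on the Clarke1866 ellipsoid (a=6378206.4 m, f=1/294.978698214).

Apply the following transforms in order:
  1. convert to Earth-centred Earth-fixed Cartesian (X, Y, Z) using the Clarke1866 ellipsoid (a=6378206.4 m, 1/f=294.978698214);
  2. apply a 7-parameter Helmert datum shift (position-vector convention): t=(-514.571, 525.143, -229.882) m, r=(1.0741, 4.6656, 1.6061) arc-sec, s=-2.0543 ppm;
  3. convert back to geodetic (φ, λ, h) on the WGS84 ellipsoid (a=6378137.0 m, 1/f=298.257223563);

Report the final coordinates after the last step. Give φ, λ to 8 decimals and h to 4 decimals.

start: φ=45.003785°, λ=20.539103°, h=70.537 m
→ ECEF (a=6378206.400, f=1/294.978698214): X=4230314.0371, Y=1584941.1219, Z=4487492.5801
→ Helmert 7p (PV): X=4229879.9390, Y=1585472.5805, Z=4487166.0456
→ geod (Bowring, a=6378137.000): φ=45.00096637°, λ=20.54734715°, h=-365.2880 m

φ=45.00096637°, λ=20.54734715°, h=-365.2880 m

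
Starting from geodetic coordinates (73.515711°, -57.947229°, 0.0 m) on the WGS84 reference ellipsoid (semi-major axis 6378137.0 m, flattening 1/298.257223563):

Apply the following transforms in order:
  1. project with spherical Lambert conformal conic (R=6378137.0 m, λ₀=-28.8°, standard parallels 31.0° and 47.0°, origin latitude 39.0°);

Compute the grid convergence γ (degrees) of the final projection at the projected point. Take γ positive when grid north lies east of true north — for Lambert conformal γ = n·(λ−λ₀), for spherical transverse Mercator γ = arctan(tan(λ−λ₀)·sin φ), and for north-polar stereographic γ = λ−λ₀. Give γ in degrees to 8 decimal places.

-18.40320387

start: φ=73.515711°, λ=-57.947229°, h=0.000 m
→ into lcc (λ₀=-28.8°): φ=73.51571100°, λ−λ₀=-29.14722900°
convergence γ = -18.40320387°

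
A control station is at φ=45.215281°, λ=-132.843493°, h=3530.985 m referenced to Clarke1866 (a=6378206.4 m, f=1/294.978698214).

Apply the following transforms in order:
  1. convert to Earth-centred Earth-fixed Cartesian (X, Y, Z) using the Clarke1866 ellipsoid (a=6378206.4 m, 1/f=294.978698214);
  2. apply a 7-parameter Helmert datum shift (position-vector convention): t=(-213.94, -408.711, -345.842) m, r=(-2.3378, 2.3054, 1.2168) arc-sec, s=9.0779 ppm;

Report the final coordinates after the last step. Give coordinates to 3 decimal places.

start: φ=45.215281°, λ=-132.843493°, h=3530.985 m
→ ECEF (a=6378206.400, f=1/294.978698214): X=-3062209.8148, Y=-3301854.5826, Z=4506537.0106
→ Helmert 7p (PV): X=-3062381.7052, Y=-3302260.2549, Z=4506303.7282

X=-3062381.705 m, Y=-3302260.255 m, Z=4506303.728 m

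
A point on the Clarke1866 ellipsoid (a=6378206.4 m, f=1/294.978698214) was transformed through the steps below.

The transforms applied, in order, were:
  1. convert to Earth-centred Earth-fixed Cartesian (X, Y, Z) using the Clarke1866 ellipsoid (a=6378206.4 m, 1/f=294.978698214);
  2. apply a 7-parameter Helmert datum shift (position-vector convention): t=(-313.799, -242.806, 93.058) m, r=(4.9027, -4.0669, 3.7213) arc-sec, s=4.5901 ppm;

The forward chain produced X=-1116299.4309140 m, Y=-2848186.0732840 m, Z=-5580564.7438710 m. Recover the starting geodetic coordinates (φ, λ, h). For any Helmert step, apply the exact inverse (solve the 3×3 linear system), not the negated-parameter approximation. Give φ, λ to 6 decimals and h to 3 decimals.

φ=-61.434572°, λ=-111.400108°, h=2367.586 m

start: X=-1116299.4309, Y=-2848186.0733, Z=-5580564.7439 m
→ Helmert⁻¹: X=-1116141.9230, Y=-2848042.7020, Z=-5580542.4844
→ geod (Bowring, a=6378206.400): φ=-61.43457200°, λ=-111.40010800°, h=2367.5860 m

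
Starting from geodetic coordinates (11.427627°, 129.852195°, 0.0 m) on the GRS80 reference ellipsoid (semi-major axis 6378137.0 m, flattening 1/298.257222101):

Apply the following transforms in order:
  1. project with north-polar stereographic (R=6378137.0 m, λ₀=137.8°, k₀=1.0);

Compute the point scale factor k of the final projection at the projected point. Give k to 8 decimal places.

start: φ=11.427627°, λ=129.852195°, h=0.000 m
→ into stereo (λ₀=137.8°): φ=11.42762700°, λ−λ₀=-7.94780500°
scale k = 1.66926796

1.66926796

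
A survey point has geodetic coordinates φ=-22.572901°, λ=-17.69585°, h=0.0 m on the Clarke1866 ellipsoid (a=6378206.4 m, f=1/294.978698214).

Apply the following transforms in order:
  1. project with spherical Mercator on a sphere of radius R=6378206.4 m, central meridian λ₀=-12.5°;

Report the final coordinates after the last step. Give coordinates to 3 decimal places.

E=-578405.670 m, N=-2580477.383 m

start: φ=-22.572901°, λ=-17.695850°, h=0.000 m
→ merc (R=6378206.4, λ₀=-12.5°): E=-578405.6698, N=-2580477.3825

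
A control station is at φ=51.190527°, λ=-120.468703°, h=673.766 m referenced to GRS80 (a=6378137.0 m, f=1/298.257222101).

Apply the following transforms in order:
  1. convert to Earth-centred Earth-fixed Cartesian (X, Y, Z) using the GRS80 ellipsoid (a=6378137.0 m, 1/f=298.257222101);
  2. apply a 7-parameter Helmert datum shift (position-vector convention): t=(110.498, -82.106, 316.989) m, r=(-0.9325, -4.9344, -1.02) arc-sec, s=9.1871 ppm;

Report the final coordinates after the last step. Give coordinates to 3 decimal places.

X=-2031335.385 m, Y=-3452841.967 m, Z=4947710.853 m

start: φ=51.190527°, λ=-120.468703°, h=673.766 m
→ ECEF (a=6378137.000, f=1/298.257222101): X=-2031291.7918, Y=-3452760.5524, Z=4947381.3969
→ Helmert 7p (PV): X=-2031335.3854, Y=-3452841.9675, Z=4947710.8533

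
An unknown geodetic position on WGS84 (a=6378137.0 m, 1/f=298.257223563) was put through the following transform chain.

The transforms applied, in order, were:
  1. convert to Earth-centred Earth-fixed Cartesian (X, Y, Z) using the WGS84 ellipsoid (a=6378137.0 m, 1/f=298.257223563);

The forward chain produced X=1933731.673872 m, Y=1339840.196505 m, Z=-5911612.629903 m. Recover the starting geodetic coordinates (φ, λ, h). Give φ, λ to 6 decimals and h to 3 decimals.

start: X=1933731.6739, Y=1339840.1965, Z=-5911612.6299 m
→ geod (Bowring, a=6378137.000): φ=-68.43155400°, λ=34.71723800°, h=2856.1940 m

φ=-68.431554°, λ=34.717238°, h=2856.194 m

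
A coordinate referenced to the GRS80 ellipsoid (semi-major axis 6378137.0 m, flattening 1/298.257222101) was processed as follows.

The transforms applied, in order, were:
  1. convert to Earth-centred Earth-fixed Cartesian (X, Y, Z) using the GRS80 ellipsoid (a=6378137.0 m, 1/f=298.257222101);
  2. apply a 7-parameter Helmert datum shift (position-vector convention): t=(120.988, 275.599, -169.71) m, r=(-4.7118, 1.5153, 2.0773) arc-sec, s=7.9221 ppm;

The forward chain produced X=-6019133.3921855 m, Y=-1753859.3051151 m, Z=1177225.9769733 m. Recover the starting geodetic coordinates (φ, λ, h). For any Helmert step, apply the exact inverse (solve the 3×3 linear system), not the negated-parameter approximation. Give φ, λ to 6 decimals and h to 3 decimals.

φ=10.705113°, λ=-163.753151°, h=1782.041 m

start: X=-6019133.3922, Y=-1753859.3051, Z=1177225.9770 m
→ Helmert⁻¹: X=-6019233.0098, Y=-1754087.2815, Z=1177302.0706
→ geod (Bowring, a=6378137.000): φ=10.70511300°, λ=-163.75315100°, h=1782.0410 m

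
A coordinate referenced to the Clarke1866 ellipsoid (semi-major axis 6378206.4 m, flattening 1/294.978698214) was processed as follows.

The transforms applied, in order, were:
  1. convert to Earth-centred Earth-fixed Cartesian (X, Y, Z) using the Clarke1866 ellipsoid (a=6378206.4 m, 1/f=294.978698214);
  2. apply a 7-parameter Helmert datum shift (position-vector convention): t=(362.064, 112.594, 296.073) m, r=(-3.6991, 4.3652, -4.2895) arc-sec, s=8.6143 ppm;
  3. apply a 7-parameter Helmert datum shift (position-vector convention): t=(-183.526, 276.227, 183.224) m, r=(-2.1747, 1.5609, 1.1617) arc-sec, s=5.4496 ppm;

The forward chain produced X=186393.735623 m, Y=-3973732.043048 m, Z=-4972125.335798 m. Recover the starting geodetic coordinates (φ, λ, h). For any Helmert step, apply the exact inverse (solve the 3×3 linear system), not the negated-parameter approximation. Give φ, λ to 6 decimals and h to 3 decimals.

start: X=186393.7356, Y=-3973732.0430, Z=-4972125.3358 m
→ Helmert⁻¹: X=186591.4912, Y=-3973935.2399, Z=-4972321.9490
→ Helmert⁻¹: X=186415.7014, Y=-3973920.5458, Z=-4972642.5089
→ geod (Bowring, a=6378206.400): φ=-51.52853700°, λ=-87.31423700°, h=3203.6420 m

φ=-51.528537°, λ=-87.314237°, h=3203.642 m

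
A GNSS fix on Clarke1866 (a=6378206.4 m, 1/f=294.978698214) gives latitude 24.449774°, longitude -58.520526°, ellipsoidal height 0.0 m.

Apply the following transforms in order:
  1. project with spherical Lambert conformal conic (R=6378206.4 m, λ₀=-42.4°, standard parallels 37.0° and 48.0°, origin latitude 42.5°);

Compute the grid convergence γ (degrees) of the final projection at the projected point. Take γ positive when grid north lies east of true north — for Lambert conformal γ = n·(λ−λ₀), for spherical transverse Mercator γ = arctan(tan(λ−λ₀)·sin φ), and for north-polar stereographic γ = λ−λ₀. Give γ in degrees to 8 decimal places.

-10.90768975

start: φ=24.449774°, λ=-58.520526°, h=0.000 m
→ into lcc (λ₀=-42.4°): φ=24.44977400°, λ−λ₀=-16.12052600°
convergence γ = -10.90768975°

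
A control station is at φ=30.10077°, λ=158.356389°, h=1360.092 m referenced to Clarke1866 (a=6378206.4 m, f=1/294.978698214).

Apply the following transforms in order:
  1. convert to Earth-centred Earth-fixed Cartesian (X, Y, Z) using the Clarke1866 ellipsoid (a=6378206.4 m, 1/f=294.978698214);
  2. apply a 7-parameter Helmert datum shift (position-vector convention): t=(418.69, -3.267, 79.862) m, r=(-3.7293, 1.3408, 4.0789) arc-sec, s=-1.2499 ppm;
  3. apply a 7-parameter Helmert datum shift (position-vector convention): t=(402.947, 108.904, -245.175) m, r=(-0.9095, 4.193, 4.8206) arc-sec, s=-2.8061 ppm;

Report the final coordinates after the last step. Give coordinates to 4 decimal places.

X=-5133650.7830 m, Y=2037358.1941 m, Z=3180465.2971 m

start: φ=30.100770°, λ=158.356389°, h=1360.092 m
→ ECEF (a=6378206.400, f=1/294.978698214): X=-5134490.6707, Y=2037410.8141, Z=3180551.5880
→ Helmert 7p (PV): X=-5134085.1782, Y=2037360.9706, Z=3180624.0141
→ Helmert 7p (PV): X=-5133650.7830, Y=2037358.1941, Z=3180465.2971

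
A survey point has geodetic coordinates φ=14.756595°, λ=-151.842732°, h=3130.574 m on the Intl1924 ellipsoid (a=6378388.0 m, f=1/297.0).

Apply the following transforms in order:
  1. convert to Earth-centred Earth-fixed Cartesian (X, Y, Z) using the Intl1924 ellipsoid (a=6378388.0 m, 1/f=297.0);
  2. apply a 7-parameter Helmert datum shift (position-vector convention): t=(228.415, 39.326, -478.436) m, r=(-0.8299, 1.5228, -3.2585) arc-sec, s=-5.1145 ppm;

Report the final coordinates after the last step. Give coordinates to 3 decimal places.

start: φ=14.756595°, λ=-151.842732°, h=3130.574 m
→ ECEF (a=6378388.000, f=1/297.0): X=-5441913.7578, Y=-2912705.1016, Z=1614887.3712
→ Helmert 7p (PV): X=-5441691.6016, Y=-2912558.4122, Z=1614452.5710

X=-5441691.602 m, Y=-2912558.412 m, Z=1614452.571 m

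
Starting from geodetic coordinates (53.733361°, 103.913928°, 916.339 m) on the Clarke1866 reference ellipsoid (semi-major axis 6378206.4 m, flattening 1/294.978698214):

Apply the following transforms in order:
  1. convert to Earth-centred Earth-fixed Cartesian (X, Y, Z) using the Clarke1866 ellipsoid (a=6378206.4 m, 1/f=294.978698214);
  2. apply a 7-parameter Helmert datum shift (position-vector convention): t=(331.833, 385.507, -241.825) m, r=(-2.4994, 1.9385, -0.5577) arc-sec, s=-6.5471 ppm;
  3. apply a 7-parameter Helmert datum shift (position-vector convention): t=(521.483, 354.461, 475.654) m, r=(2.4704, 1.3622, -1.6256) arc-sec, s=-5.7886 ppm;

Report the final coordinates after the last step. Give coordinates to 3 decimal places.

start: φ=53.733361°, λ=103.913928°, h=916.339 m
→ ECEF (a=6378206.400, f=1/294.978698214): X=-909400.9580, Y=3670891.8708, Z=5119779.8158
→ Helmert 7p (PV): X=-909005.1298, Y=3671317.8411, Z=5119468.5362
→ Helmert 7p (PV): X=-908415.6415, Y=3671596.8995, Z=5119964.5293

X=-908415.642 m, Y=3671596.900 m, Z=5119964.529 m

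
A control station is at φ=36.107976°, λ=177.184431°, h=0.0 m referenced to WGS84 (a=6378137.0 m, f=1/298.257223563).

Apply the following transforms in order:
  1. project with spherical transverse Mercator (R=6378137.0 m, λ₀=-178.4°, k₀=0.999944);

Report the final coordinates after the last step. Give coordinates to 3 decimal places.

start: φ=36.107976°, λ=177.184431°, h=0.000 m
→ tm (R=6378137.0, λ₀=-178.4°): E=-397215.7360, N=4028326.6496

E=-397215.736 m, N=4028326.650 m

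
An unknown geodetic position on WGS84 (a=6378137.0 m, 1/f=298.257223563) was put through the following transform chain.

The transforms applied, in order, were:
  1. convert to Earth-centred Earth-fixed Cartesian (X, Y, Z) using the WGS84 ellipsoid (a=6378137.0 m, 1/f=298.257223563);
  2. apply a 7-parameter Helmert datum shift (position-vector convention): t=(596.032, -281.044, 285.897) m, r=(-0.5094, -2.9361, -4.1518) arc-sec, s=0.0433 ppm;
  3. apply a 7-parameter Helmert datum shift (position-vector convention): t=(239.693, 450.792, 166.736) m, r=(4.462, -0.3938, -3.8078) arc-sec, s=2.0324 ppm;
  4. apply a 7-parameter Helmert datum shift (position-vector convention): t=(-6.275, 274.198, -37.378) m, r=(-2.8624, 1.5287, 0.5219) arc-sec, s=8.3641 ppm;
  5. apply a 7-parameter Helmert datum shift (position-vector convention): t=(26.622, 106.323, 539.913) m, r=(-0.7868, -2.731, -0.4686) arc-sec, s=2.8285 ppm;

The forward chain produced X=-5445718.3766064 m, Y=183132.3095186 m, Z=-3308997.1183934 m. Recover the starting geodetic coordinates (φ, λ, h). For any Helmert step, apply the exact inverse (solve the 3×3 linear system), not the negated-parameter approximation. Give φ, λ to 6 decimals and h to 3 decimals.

φ=-31.442964°, λ=178.082302°, h=3634.041 m

start: X=-5445718.3766, Y=183132.3095, Z=-3308997.1184 m
→ Helmert⁻¹: X=-5445773.8292, Y=183025.7209, Z=-3309454.8688
→ Helmert⁻¹: X=-5445697.0158, Y=182809.6992, Z=-3309427.6337
→ Helmert⁻¹: X=-5445935.3224, Y=182186.4065, Z=-3309581.1871
→ Helmert⁻¹: X=-5446581.9029, Y=182365.9851, Z=-3309788.9604
→ geod (Bowring, a=6378137.000): φ=-31.44296400°, λ=178.08230200°, h=3634.0410 m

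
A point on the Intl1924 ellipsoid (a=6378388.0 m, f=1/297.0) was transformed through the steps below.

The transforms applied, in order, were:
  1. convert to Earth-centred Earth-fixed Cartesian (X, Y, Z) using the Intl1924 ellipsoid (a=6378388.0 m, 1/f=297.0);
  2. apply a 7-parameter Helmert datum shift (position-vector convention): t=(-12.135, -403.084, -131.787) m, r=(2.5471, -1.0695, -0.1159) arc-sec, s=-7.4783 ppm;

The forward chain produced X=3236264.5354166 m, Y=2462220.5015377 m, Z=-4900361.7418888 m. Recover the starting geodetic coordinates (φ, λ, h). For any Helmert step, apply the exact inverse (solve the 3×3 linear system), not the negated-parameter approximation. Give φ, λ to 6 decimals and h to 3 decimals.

start: X=3236264.5354, Y=2462220.5015, Z=-4900361.7419 m
→ Helmert⁻¹: X=3236274.0802, Y=2462583.3079, Z=-4900313.7906
→ geod (Bowring, a=6378388.000): φ=-50.50117100°, λ=37.26865400°, h=2311.5760 m

φ=-50.501171°, λ=37.268654°, h=2311.576 m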